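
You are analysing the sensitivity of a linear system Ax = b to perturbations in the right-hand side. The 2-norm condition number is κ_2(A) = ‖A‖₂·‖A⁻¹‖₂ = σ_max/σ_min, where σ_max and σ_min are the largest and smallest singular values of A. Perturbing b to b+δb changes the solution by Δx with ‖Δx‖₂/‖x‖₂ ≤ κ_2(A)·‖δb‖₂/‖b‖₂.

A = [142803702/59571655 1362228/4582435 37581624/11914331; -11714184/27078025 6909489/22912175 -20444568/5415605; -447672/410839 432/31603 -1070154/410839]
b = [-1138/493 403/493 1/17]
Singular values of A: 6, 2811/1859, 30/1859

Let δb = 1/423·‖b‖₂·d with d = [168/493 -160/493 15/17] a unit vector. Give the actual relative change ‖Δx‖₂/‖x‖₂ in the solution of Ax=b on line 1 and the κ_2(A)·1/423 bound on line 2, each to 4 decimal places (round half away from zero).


largest singular value 6, smallest 30/1859
κ_2(A) = 6 / (30/1859) = 371.8000
κ_2(A)·‖δb‖/‖b‖ = 0.8790
solve Ax = b  →  x = [15.3018 -59.6732 -6.7368]
2-norm of b is 2.4495; of x, 61.9711
δb = ε·‖b‖·d = [0.0020 -0.0019 0.0051]; solving A·Δx = δb gives ‖Δx‖ = 0.3588
dividing the unrounded norms, ‖Δx‖/‖x‖ = 0.0058
tightness: 0.0058 against a bound of 0.8790 (unrounded ratio ≈ 0.0066)

0.0058
0.8790


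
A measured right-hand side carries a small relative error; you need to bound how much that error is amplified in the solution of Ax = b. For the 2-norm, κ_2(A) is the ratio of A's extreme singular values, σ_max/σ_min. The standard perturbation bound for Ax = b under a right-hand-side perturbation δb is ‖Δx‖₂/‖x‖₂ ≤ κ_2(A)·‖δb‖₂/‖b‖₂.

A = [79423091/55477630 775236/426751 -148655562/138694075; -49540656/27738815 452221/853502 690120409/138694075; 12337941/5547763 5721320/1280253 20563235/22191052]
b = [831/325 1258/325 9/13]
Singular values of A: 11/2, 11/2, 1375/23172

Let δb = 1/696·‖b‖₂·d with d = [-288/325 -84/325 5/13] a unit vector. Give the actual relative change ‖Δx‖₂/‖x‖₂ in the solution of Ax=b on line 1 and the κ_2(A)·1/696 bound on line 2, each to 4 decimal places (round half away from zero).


from the listed singular values, σ₁ = 11/2, σ_n = 1375/23172
κ_2(A) = (11/2) / (1375/23172) = 92.6880
worst-case relative error ≤ 92.6880 × 1/696 = 0.1332
solve Ax = b  →  x = [-41.2296 24.1124 -16.5881]
‖b‖₂ = 4.6904 and ‖x‖₂ = 50.5613
δb = ε·‖b‖·d = [-0.0060 -0.0017 0.0026]; solving A·Δx = δb gives ‖Δx‖ = 0.1136
relative error = 0.0022
realised/bound (from unrounded values) ≈ 0.0169

0.0022
0.1332


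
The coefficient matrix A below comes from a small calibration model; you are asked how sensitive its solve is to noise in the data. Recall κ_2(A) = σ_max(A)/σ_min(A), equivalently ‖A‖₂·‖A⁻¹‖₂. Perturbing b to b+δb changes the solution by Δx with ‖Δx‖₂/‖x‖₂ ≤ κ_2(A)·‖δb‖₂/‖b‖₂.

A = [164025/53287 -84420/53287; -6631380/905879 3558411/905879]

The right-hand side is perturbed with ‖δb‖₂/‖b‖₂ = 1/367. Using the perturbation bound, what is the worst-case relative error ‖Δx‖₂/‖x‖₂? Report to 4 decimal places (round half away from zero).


M = AᵀA = [306216063225/4855720489 -163307430720/4855720489; -163307430720/4855720489 87111927009/4855720489]. tr(M)=1360996506/16801801, det(M)=4100625/16801801
λ_max, λ_min = (1360996506/16801801 ± √1852035897803305536/282300516843601)/2 = 81, 50625/16801801
κ_2(A) = √(λ_max/λ_min) = √(81 / (50625/16801801)) = 163.9600
bound on ‖Δx‖/‖x‖: κ·ε = 163.9600·1/367 = 0.4468

0.4468


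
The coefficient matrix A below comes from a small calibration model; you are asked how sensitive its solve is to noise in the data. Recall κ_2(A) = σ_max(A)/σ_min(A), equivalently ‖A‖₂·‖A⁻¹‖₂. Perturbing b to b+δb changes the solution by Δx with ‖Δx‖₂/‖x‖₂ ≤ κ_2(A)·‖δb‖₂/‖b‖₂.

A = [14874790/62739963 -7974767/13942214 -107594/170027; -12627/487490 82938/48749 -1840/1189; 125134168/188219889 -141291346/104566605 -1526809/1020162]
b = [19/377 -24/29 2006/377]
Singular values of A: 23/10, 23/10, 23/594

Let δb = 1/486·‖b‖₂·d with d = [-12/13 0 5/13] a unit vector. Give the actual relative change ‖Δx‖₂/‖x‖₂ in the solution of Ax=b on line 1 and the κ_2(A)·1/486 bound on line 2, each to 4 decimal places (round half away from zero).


from the listed singular values, σ₁ = 23/10, σ_n = 23/594
κ_2(A) = (23/10) / (23/594) = 59.4000
worst-case relative error ≤ 59.4000 × 1/486 = 0.1222
solve Ax = b  →  x = [49.8244 9.4279 10.0657]
2-norm of b is 5.3852; of x, 51.6979
Δx = A⁻¹·δb where δb = 1/486·5.3852·d; ‖Δx‖ = 0.2862
realised ‖Δx‖/‖x‖ = 0.0055
so the bound overstates the realised error by a factor of ≈ 22.0801 (computed from the unrounded values)

0.0055
0.1222


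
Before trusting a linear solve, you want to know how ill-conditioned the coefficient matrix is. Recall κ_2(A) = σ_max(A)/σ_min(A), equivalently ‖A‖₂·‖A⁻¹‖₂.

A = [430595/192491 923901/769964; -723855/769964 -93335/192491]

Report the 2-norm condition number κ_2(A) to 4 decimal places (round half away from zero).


174.2000

M = AᵀA = [20654194825/3507955984 688444020/219247249; 688444020/219247249 5875596529/3507955984]. tr(M)=45899293/6069128, det(M)=366025/194212096
solving λ² − 45899293/6069128·λ + 366025/194212096 = 0 gives λ = 121/16, 3025/12138256
σ_max=√(121/16)=(11/4), σ_min=√(3025/12138256)=(55/3484) → κ = 174.2000


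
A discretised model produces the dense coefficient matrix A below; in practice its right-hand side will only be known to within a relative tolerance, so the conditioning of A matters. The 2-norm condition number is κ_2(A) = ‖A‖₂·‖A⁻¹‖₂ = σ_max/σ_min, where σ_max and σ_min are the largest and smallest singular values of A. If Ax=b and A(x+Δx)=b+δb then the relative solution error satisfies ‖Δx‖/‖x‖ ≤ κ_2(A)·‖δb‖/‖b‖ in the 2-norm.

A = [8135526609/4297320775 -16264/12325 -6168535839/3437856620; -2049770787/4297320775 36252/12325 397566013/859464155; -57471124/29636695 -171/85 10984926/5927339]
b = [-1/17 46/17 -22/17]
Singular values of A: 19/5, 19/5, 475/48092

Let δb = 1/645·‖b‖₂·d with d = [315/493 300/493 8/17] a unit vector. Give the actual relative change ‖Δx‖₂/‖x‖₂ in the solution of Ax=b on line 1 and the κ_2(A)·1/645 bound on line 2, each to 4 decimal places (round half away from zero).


from the listed singular values, σ₁ = 19/5, σ_n = 475/48092
κ_2(A) = (19/5) / (475/48092) = 384.7360
worst-case relative error ≤ 384.7360 × 1/645 = 0.5965
solve Ax = b  →  x = [69.9013 0.7368 73.2437]
‖b‖ = 3.0000, ‖x‖ = 101.2491
with δb = [0.0030 0.0028 0.0022], A·Δx = δb → ‖Δx‖ = 0.4709
dividing the unrounded norms, ‖Δx‖/‖x‖ = 0.0047
realised/bound (from unrounded values) ≈ 0.0078

0.0047
0.5965


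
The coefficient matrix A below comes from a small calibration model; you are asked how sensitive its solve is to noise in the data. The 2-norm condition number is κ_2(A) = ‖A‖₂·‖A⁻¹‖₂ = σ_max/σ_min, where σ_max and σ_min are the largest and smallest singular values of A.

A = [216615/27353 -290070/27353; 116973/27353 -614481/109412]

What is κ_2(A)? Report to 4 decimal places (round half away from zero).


AᵀA = [209704986/2588881 -1118379717/10355524; -1118379717/10355524 5964832449/41422096]; tr = 9320112225/41422096, det = 31640625/41422096
eigenvalues of AᵀA: λ = (tr ± √(tr²−4·det))/2 = 225, 140625/41422096
κ = σ_max/σ_min = 15/(375/6436) = 257.4400

257.4400


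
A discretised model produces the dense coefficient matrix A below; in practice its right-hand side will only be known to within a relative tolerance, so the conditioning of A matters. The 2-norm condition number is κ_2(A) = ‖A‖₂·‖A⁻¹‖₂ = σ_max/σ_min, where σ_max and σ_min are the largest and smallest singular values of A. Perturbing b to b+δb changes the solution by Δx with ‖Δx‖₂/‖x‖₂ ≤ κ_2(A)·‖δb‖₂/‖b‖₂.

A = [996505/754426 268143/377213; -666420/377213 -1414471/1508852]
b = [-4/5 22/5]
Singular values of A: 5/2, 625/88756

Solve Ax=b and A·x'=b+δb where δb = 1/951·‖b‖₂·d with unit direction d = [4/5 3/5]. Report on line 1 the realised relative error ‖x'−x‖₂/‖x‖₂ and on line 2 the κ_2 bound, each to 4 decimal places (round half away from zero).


from the listed singular values, σ₁ = 5/2, σ_n = 625/88756
κ = σ_max/σ_min = (5/2)/(625/88756) = 355.0240
worst-case relative error ≤ 355.0240 × 1/951 = 0.3733
solve Ax = b  →  x = [-135.0679 249.8522]
‖b‖₂ = 4.4721 and ‖x‖₂ = 284.0237
Δx = A⁻¹·δb where δb = 1/951·4.4721·d; ‖Δx‖ = 0.6678
relative error = 0.0024
tightness: 0.0024 against a bound of 0.3733 (unrounded ratio ≈ 0.0063)

0.0024
0.3733


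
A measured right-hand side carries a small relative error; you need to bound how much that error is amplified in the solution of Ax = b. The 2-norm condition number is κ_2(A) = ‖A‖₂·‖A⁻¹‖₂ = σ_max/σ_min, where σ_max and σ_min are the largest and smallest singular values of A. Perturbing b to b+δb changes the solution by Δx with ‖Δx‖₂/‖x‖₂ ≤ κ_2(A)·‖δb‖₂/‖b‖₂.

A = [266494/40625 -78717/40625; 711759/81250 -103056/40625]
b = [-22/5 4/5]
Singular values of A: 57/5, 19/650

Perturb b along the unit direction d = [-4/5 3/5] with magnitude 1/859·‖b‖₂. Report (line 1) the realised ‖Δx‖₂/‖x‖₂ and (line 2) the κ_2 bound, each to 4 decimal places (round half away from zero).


0.0013
0.4540

σ_max = 57/5, σ_min = 19/650
κ = σ_max/σ_min = (57/5)/(19/650) = 390.0000
bound on ‖Δx‖/‖x‖: κ·ε = 390.0000·1/859 = 0.4540
solve Ax = b  →  x = [38.1474 131.4175]
‖b‖₂ = 4.4721 and ‖x‖₂ = 136.8422
δb = ε·‖b‖·d = [-0.0042 0.0031]; solving A·Δx = δb gives ‖Δx‖ = 0.1781
dividing the unrounded norms, ‖Δx‖/‖x‖ = 0.0013
realised/bound (from unrounded values) ≈ 0.0029


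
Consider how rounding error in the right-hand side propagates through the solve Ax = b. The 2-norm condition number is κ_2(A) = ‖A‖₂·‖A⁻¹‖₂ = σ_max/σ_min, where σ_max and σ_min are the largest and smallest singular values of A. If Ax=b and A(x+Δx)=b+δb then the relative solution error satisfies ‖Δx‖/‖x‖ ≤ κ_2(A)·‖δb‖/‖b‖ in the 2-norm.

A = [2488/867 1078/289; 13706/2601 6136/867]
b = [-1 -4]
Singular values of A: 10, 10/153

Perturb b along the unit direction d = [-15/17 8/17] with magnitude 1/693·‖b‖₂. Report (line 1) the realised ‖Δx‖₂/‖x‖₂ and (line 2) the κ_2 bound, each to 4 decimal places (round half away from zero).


0.0059
0.2208

from the listed singular values, σ₁ = 10, σ_n = 10/153
κ_2(A) = 10 / (10/153) = 153.0000
worst-case relative error ≤ 153.0000 × 1/693 = 0.2208
solve Ax = b  →  x = [12.0000 -9.5000]
‖b‖ = 4.1231, ‖x‖ = 15.3052
with δb = [-0.0052 0.0028], A·Δx = δb → ‖Δx‖ = 0.0910
dividing the unrounded norms, ‖Δx‖/‖x‖ = 0.0059
realised/bound (from unrounded values) ≈ 0.0269


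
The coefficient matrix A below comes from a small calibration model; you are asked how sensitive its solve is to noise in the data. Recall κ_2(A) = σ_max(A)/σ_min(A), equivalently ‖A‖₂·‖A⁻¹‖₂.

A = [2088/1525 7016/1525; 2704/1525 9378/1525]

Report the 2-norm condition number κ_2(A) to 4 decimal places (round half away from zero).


244.0000

M = AᵀA = [2334272/465125 8001504/465125; 8001504/465125 27434228/465125]. tr(M)=238148/3721, det(M)=256/3721
solving λ² − 238148/3721·λ + 256/3721 = 0 gives λ = 64, 4/3721
σ_max=√64=8, σ_min=√(4/3721)=(2/61) → κ = 244.0000


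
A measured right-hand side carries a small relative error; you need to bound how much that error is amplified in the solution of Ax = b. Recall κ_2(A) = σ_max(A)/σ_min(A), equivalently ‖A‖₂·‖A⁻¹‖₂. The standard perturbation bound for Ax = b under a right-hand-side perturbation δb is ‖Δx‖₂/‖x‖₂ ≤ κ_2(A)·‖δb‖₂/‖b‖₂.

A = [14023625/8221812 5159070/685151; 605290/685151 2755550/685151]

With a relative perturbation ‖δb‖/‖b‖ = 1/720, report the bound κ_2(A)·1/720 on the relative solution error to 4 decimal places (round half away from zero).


0.5120

M = AᵀA = [863045674225/233903780496 53266289125/3248663618; 53266289125/3248663618 118370446600/1624331809]. tr(M)=10653414625/139145616, det(M)=1500625/34786404
char-poly roots: 1225/16 and 4900/8696601
σ_max=√(1225/16)=(35/4), σ_min=√(4900/8696601)=(70/2949) → κ = 368.6250
κ_2(A)·‖δb‖/‖b‖ = 0.5120


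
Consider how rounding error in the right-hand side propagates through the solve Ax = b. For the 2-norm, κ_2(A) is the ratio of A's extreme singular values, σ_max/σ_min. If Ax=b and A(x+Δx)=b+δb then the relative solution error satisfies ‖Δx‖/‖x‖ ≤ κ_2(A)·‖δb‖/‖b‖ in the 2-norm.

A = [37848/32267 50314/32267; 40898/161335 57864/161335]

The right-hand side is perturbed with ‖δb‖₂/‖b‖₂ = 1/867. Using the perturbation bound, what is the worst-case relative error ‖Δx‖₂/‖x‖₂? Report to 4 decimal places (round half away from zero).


AᵀA = [22298884/15484225 29728512/15484225; 29728512/15484225 39640516/15484225]; tr = 2477576/619369, det = 400/619369
solving λ² − 2477576/619369·λ + 400/619369 = 0 gives λ = 4, 100/619369
κ_2(A) = √(λ_max/λ_min) = √(4 / (100/619369)) = 157.4000
bound on ‖Δx‖/‖x‖: κ·ε = 157.4000·1/867 = 0.1815

0.1815


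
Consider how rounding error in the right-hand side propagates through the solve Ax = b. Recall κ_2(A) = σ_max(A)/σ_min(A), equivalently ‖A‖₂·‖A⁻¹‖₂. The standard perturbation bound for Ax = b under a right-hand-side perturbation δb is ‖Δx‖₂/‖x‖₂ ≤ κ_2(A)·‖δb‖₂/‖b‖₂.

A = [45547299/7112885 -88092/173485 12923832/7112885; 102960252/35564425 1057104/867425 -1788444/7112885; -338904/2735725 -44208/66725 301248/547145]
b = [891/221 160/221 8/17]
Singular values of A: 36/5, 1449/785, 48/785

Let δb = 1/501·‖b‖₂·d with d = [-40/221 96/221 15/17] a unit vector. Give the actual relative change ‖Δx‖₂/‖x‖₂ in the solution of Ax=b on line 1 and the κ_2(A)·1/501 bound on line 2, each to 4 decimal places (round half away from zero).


0.1734
0.2350

from the listed singular values, σ₁ = 36/5, σ_n = 48/785
condition number: (36/5) ÷ (48/785) = 117.7500
κ_2(A)·‖δb‖/‖b‖ = 0.2350
solve Ax = b  →  x = [0.4707 -0.4334 0.4391]
‖b‖₂ = 4.1231 and ‖x‖₂ = 0.7760
re-solving with b+δb shifts x by Δx of norm 0.1346
realised ‖Δx‖/‖x‖ = 0.1734
so the bound overstates the realised error by a factor of ≈ 1.3551 (computed from the unrounded values)


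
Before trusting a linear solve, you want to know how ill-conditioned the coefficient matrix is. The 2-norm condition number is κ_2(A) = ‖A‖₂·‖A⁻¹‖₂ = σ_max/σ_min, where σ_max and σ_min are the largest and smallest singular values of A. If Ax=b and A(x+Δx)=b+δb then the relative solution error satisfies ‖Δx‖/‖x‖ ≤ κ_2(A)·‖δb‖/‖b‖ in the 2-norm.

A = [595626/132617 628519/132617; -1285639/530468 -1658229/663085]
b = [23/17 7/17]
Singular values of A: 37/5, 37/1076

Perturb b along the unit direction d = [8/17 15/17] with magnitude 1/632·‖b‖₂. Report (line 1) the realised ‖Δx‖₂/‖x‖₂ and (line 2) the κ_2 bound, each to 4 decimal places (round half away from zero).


largest singular value 37/5, smallest 37/1076
κ = σ_max/σ_min = (37/5)/(37/1076) = 215.2000
κ_2(A)·‖δb‖/‖b‖ = 0.3405
solve Ax = b  →  x = [-20.9655 20.1538]
‖b‖₂ = 1.4142 and ‖x‖₂ = 29.0814
with δb = [0.0011 0.0020], A·Δx = δb → ‖Δx‖ = 0.0651
dividing the unrounded norms, ‖Δx‖/‖x‖ = 0.0022
tightness: 0.0022 against a bound of 0.3405 (unrounded ratio ≈ 0.0066)

0.0022
0.3405


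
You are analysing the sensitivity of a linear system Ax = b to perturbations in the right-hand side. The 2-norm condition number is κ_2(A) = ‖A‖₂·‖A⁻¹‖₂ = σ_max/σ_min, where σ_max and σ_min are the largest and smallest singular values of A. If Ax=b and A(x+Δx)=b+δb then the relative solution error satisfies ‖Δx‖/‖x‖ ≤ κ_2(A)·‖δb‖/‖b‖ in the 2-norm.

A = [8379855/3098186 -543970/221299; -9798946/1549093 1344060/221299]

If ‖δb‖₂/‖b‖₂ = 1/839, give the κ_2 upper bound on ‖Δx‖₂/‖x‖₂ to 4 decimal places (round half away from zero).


form AᵀA = [2688161779081/56797375684 -91417551615/2028477703; -91417551615/2028477703 12440240500/289782529] with trace 6095658641/67535524 and determinant 13032100/16883881
λ_max, λ_min = (6095658641/67535524 ± √37142972192360840481/4561047001954576)/2 = 361/4, 144400/16883881
σ_max=√(361/4)=(19/2), σ_min=√(144400/16883881)=(380/4109) → κ = 102.7250
bound on ‖Δx‖/‖x‖: κ·ε = 102.7250·1/839 = 0.1224

0.1224


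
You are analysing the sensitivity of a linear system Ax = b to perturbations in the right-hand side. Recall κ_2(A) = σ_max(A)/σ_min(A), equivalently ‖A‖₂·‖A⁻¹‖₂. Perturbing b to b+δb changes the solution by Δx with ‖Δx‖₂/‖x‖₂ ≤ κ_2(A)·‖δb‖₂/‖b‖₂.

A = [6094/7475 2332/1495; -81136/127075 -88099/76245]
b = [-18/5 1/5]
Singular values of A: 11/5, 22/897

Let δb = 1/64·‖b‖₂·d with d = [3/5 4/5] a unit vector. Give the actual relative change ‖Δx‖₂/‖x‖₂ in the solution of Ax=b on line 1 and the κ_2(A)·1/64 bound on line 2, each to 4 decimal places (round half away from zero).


0.0282
1.4016

from the listed singular values, σ₁ = 11/5, σ_n = 22/897
κ_2(A) = (11/5) / (22/897) = 89.7000
κ_2(A)·‖δb‖/‖b‖ = 1.4016
solve Ax = b  →  x = [71.3102 -39.5775]
‖b‖₂ = 3.6056 and ‖x‖₂ = 81.5569
with δb = [0.0338 0.0451], A·Δx = δb → ‖Δx‖ = 2.2970
dividing the unrounded norms, ‖Δx‖/‖x‖ = 0.0282
so the bound overstates the realised error by a factor of ≈ 49.7636 (computed from the unrounded values)


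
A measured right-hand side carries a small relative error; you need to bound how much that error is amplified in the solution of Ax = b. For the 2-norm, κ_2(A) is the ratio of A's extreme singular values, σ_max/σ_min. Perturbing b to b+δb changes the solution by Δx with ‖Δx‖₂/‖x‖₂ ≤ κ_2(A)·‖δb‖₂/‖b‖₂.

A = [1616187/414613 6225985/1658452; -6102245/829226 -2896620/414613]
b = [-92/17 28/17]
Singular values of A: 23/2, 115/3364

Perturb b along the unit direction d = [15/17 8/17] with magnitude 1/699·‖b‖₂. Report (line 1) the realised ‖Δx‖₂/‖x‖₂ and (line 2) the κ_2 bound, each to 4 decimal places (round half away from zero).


0.0020
0.4813

from the listed singular values, σ₁ = 23/2, σ_n = 115/3364
condition number: (23/2) ÷ (115/3364) = 336.4000
bound on ‖Δx‖/‖x‖: κ·ε = 336.4000·1/699 = 0.4813
solve Ax = b  →  x = [80.4438 -84.9703]
‖b‖ = 5.6569, ‖x‖ = 117.0092
δb = ε·‖b‖·d = [0.0071 0.0038]; solving A·Δx = δb gives ‖Δx‖ = 0.2367
realised ‖Δx‖/‖x‖ = 0.0020
realised/bound (from unrounded values) ≈ 0.0042


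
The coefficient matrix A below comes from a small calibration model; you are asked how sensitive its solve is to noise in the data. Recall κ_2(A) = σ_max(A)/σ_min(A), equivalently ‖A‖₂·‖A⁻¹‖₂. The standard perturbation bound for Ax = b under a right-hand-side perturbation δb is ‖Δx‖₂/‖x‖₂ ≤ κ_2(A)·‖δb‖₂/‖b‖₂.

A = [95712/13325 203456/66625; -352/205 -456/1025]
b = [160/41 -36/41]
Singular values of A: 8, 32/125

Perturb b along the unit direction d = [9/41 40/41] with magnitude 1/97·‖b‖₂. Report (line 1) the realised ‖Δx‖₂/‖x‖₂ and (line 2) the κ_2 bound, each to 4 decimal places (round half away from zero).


0.3222
0.3222

from the listed singular values, σ₁ = 8, σ_n = 32/125
condition number: 8 ÷ (32/125) = 31.2500
bound on ‖Δx‖/‖x‖: κ·ε = 31.2500·1/97 = 0.3222
solve Ax = b  →  x = [0.4615 0.1923]
‖b‖₂ = 4.0000 and ‖x‖₂ = 0.5000
with δb = [0.0091 0.0402], A·Δx = δb → ‖Δx‖ = 0.1611
relative error = 0.3222
realised/bound = 1 exactly: the bound is attained for this b and d


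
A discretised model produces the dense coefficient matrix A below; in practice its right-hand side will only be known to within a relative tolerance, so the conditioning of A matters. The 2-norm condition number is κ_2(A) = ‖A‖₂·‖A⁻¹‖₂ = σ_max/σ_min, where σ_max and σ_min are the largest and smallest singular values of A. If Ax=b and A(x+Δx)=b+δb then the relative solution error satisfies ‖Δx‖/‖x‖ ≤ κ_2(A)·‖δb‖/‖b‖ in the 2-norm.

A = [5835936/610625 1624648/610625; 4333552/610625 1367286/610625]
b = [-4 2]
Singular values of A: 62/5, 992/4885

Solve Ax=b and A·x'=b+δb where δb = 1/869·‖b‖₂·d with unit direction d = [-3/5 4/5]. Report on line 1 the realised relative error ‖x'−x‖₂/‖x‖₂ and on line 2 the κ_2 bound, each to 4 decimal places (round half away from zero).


0.0013
0.0703

from the listed singular values, σ₁ = 62/5, σ_n = 992/4885
condition number: (62/5) ÷ (992/4885) = 61.0625
worst-case relative error ≤ 61.0625 × 1/869 = 0.0703
solve Ax = b  →  x = [-5.6702 18.8645]
‖b‖ = 4.4721, ‖x‖ = 19.6982
Δx = A⁻¹·δb where δb = 1/869·4.4721·d; ‖Δx‖ = 0.0253
dividing the unrounded norms, ‖Δx‖/‖x‖ = 0.0013
tightness: 0.0013 against a bound of 0.0703 (unrounded ratio ≈ 0.0183)


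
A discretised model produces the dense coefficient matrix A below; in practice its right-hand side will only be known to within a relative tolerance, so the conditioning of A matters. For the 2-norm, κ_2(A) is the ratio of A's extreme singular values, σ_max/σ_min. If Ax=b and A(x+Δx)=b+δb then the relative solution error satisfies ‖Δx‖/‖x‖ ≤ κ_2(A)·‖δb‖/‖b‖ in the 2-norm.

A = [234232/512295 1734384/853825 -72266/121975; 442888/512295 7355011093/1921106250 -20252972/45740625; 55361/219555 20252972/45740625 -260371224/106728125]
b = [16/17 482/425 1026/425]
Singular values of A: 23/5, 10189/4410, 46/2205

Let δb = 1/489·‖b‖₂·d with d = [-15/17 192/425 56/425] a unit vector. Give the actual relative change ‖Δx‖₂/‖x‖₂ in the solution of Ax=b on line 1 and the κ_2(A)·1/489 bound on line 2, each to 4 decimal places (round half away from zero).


0.2862
0.4509

σ_max = 23/5, σ_min = 46/2205
condition number: (23/5) ÷ (46/2205) = 220.5000
bound on ‖Δx‖/‖x‖: κ·ε = 220.5000·1/489 = 0.4509
solve Ax = b  →  x = [0.0954 0.1648 -0.9498]
‖b‖ = 2.8284, ‖x‖ = 0.9687
δb = ε·‖b‖·d = [-0.0051 0.0026 0.0008]; solving A·Δx = δb gives ‖Δx‖ = 0.2773
dividing the unrounded norms, ‖Δx‖/‖x‖ = 0.2862
realised/bound (from unrounded values) ≈ 0.6347


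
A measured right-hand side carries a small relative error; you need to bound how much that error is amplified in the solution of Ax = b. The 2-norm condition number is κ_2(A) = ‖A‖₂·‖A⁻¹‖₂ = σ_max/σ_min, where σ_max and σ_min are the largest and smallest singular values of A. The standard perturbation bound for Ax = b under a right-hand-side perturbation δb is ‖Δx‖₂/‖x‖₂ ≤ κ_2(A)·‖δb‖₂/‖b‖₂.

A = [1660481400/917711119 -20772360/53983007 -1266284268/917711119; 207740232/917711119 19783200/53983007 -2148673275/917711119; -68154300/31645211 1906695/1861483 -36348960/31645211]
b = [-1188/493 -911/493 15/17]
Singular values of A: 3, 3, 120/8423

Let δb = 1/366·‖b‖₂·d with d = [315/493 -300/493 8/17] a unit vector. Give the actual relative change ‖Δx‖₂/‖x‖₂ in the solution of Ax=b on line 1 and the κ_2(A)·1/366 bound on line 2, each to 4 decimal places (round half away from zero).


largest singular value 3, smallest 120/8423
κ = σ_max/σ_min = 3/(120/8423) = 210.5750
worst-case relative error ≤ 210.5750 × 1/366 = 0.5753
solve Ax = b  →  x = [-0.7421 0.1282 0.7376]
‖b‖ = 3.1623, ‖x‖ = 1.0541
Δx = A⁻¹·δb where δb = 1/366·3.1623·d; ‖Δx‖ = 0.6065
dividing the unrounded norms, ‖Δx‖/‖x‖ = 0.5753
realised/bound = 1 exactly: the bound is attained for this b and d

0.5753
0.5753


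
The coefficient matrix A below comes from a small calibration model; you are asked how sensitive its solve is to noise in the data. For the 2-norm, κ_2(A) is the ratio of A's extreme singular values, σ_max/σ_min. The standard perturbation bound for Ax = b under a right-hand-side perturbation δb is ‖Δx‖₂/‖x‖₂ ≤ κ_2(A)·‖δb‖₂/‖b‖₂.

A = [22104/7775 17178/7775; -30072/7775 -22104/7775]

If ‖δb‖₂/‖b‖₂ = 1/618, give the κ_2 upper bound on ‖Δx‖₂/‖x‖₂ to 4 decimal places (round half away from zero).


0.1258

form AᵀA = [11143296/483605 8355312/483605; 8355312/483605 6269364/483605] with trace 3482532/96721 and determinant 20736/96721
λ_max, λ_min = (3482532/96721 ± √12120006704400/9354951841)/2 = 36, 576/96721
κ = σ_max/σ_min = 6/(24/311) = 77.7500
bound on ‖Δx‖/‖x‖: κ·ε = 77.7500·1/618 = 0.1258


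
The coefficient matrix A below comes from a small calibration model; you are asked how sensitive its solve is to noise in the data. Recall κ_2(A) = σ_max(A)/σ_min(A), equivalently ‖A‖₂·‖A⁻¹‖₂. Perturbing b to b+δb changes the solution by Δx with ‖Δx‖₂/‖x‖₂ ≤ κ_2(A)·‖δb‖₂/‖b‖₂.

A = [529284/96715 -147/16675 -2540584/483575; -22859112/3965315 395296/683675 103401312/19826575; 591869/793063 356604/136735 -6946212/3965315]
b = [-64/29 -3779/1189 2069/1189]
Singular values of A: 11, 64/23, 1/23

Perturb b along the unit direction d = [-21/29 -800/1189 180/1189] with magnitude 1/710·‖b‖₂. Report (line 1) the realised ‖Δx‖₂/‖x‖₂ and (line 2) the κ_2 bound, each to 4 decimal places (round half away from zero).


0.0015
0.3563

from the listed singular values, σ₁ = 11, σ_n = 1/23
condition number: 11 ÷ (1/23) = 253.0000
κ_2(A)·‖δb‖/‖b‖ = 0.3563
solve Ax = b  →  x = [60.9068 26.1050 63.8203]
2-norm of b is 4.2426; of x, 92.0007
re-solving with b+δb shifts x by Δx of norm 0.1374
dividing the unrounded norms, ‖Δx‖/‖x‖ = 0.0015
realised/bound (from unrounded values) ≈ 0.0042


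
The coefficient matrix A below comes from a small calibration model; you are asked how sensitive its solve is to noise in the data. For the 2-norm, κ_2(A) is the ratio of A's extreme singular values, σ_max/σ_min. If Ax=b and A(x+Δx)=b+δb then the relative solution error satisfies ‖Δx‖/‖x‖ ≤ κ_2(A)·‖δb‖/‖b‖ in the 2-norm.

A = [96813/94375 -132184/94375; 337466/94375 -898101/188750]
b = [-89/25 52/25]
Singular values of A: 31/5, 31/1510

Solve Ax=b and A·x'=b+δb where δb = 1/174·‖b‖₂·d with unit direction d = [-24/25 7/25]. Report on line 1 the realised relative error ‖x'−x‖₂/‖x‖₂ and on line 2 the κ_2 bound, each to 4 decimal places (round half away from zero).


0.0059
1.7356

from the listed singular values, σ₁ = 31/5, σ_n = 31/1510
κ_2(A) = (31/5) / (31/1510) = 302.0000
worst-case relative error ≤ 302.0000 × 1/174 = 1.7356
solve Ax = b  →  x = [155.9677 116.7742]
‖b‖ = 4.1231, ‖x‖ = 194.8388
re-solving with b+δb shifts x by Δx of norm 1.1542
dividing the unrounded norms, ‖Δx‖/‖x‖ = 0.0059
tightness: 0.0059 against a bound of 1.7356 (unrounded ratio ≈ 0.0034)


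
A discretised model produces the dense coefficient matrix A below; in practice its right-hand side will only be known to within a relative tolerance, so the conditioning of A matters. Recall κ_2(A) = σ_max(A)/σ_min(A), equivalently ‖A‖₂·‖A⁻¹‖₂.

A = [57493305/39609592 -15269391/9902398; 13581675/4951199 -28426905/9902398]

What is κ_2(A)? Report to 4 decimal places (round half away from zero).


321.3760

AᵀA = [52287340662225/5428788160576 -13725147521295/1357197040144; -13725147521295/1357197040144 1801458874377/169649630018]; tr = 130718221929/6455158336, det = 102515625/25820633344
solving λ² − 130718221929/6455158336·λ + 102515625/25820633344 = 0 gives λ = 81/4, 1265625/6455158336
κ = σ_max/σ_min = (9/2)/(1125/80344) = 321.3760


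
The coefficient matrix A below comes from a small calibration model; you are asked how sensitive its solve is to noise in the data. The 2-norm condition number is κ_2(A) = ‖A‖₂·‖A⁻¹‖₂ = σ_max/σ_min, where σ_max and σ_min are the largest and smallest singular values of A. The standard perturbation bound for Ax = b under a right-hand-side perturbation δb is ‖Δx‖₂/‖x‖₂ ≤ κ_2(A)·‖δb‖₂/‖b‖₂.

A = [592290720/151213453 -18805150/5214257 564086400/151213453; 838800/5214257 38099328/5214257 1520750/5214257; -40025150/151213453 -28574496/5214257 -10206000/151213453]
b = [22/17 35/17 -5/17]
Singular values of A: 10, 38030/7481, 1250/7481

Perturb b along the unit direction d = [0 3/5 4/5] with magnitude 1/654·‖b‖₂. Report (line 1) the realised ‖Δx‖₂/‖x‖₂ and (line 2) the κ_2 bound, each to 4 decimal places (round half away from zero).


largest singular value 10, smallest 1250/7481
condition number: 10 ÷ (1250/7481) = 59.8480
bound on ‖Δx‖/‖x‖: κ·ε = 59.8480·1/654 = 0.0915
solve Ax = b  →  x = [-3.8654 0.1839 4.5834]
‖b‖ = 2.4495, ‖x‖ = 5.9986
re-solving with b+δb shifts x by Δx of norm 0.0224
dividing the unrounded norms, ‖Δx‖/‖x‖ = 0.0037
so the bound overstates the realised error by a factor of ≈ 24.4890 (computed from the unrounded values)

0.0037
0.0915


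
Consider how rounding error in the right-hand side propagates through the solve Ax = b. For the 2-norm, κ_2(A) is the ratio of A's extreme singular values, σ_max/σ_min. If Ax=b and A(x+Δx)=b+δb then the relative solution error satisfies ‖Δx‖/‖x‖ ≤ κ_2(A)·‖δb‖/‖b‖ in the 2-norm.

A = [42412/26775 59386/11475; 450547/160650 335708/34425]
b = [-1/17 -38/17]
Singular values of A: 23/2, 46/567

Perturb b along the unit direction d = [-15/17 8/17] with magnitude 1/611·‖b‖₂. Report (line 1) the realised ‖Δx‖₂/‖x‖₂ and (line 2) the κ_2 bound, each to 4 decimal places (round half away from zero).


from the listed singular values, σ₁ = 23/2, σ_n = 46/567
κ_2(A) = (23/2) / (46/567) = 141.7500
worst-case relative error ≤ 141.7500 × 1/611 = 0.2320
solve Ax = b  →  x = [11.7843 -3.6183]
2-norm of b is 2.2361; of x, 12.3273
with δb = [-0.0032 0.0017], A·Δx = δb → ‖Δx‖ = 0.0451
relative error = 0.0037
tightness: 0.0037 against a bound of 0.2320 (unrounded ratio ≈ 0.0158)

0.0037
0.2320


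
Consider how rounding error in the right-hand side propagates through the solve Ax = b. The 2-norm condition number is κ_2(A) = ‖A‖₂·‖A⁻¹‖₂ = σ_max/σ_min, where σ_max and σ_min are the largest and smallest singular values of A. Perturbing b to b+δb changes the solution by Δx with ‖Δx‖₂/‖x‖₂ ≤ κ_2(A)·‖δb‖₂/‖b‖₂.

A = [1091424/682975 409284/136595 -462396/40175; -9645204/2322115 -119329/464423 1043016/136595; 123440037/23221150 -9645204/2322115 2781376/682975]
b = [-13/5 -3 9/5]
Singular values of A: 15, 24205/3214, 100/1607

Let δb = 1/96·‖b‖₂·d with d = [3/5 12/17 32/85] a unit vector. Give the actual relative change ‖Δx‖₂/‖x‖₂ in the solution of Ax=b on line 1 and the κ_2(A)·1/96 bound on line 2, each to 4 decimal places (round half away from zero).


from the listed singular values, σ₁ = 15, σ_n = 100/1607
κ = σ_max/σ_min = 15/(100/1607) = 241.0500
worst-case relative error ≤ 241.0500 × 1/96 = 2.5109
solve Ax = b  →  x = [-21.4369 -41.0406 -13.4348]
2-norm of b is 4.3589; of x, 48.2117
with δb = [0.0272 0.0321 0.0171], A·Δx = δb → ‖Δx‖ = 0.7297
realised ‖Δx‖/‖x‖ = 0.0151
tightness: 0.0151 against a bound of 2.5109 (unrounded ratio ≈ 0.0060)

0.0151
2.5109


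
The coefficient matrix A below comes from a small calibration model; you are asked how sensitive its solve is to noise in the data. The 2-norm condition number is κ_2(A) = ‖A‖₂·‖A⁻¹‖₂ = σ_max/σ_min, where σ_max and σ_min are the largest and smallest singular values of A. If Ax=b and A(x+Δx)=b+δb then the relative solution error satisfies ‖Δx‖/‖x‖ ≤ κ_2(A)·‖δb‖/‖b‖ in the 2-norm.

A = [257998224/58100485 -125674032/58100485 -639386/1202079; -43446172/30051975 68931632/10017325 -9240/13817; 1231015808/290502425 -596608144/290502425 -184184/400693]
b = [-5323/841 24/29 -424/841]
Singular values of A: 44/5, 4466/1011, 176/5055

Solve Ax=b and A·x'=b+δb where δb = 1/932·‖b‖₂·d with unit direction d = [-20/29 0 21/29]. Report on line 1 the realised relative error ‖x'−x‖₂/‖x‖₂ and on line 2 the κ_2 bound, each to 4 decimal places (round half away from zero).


σ_max = 44/5, σ_min = 176/5055
κ_2(A) = (44/5) / (176/5055) = 252.7500
bound on ‖Δx‖/‖x‖: κ·ε = 252.7500·1/932 = 0.2712
solve Ax = b  →  x = [19.3724 15.0975 112.2333]
‖b‖ = 6.4031, ‖x‖ = 114.8893
re-solving with b+δb shifts x by Δx of norm 0.1973
realised ‖Δx‖/‖x‖ = 0.0017
realised/bound (from unrounded values) ≈ 0.0063

0.0017
0.2712


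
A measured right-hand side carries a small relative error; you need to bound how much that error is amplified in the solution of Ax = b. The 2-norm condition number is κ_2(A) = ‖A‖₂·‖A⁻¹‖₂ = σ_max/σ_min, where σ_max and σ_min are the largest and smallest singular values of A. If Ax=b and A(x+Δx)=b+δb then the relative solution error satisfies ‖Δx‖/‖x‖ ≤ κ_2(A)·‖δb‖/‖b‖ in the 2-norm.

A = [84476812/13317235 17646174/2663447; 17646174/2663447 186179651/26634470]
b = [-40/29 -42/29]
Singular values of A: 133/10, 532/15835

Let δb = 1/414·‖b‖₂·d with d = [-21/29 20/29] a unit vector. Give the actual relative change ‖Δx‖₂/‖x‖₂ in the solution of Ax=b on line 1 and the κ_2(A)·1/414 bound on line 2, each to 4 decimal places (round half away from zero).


σ_max = 133/10, σ_min = 532/15835
κ = σ_max/σ_min = (133/10)/(532/15835) = 395.8750
perturbation bound = 395.8750·1/414 = 0.9562
solve Ax = b  →  x = [-0.1037 -0.1089]
‖b‖ = 2.0000, ‖x‖ = 0.1504
re-solving with b+δb shifts x by Δx of norm 0.1438
relative error = 0.9562
realised/bound = 1 exactly: the bound is attained for this b and d

0.9562
0.9562


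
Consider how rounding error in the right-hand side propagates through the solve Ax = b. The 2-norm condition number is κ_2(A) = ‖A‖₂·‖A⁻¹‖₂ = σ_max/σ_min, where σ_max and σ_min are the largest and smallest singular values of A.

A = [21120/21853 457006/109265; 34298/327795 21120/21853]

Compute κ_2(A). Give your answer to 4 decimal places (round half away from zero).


39.0000

M = AᵀA = [60403684/63920025 1177088/284089; 1177088/284089 130877956/7102225]. tr(M)=736648/38025, det(M)=234256/950625
λ_max, λ_min = (736648/38025 ± √21649002496/57836025)/2 = 484/25, 484/38025
σ_max=√(484/25)=(22/5), σ_min=√(484/38025)=(22/195) → κ = 39.0000


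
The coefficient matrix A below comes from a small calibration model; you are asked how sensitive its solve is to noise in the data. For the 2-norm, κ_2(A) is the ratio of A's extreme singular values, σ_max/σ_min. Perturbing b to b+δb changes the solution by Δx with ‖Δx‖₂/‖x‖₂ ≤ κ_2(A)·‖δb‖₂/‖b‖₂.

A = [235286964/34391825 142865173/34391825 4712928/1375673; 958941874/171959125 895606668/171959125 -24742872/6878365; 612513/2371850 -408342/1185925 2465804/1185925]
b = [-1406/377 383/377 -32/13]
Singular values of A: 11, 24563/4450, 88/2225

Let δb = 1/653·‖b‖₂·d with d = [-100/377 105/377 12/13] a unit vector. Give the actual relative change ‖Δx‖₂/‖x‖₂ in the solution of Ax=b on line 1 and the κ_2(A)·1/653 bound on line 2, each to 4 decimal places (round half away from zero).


σ_max = 11, σ_min = 88/2225
κ = σ_max/σ_min = 11/(88/2225) = 278.1250
bound on ‖Δx‖/‖x‖: κ·ε = 278.1250·1/653 = 0.4259
solve Ax = b  →  x = [14.5595 -19.7158 -6.2572]
2-norm of b is 4.5826; of x, 25.2951
δb = ε·‖b‖·d = [-0.0019 0.0020 0.0065]; solving A·Δx = δb gives ‖Δx‖ = 0.1774
realised ‖Δx‖/‖x‖ = 0.0070
realised/bound (from unrounded values) ≈ 0.0165

0.0070
0.4259


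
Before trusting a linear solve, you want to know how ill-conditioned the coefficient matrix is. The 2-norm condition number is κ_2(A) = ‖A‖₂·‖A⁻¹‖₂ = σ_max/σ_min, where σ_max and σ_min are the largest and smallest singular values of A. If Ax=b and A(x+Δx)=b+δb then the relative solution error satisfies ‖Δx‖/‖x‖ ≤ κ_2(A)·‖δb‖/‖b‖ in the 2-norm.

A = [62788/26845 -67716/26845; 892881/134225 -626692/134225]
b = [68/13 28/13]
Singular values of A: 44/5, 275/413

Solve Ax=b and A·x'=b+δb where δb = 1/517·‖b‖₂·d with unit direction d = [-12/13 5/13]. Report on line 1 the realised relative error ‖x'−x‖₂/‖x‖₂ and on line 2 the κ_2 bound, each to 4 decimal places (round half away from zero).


from the listed singular values, σ₁ = 44/5, σ_n = 275/413
κ = σ_max/σ_min = (44/5)/(275/413) = 13.2160
perturbation bound = 13.2160·1/517 = 0.0256
solve Ax = b  →  x = [-3.2407 -5.0785]
‖b‖₂ = 5.6569 and ‖x‖₂ = 6.0244
Δx = A⁻¹·δb where δb = 1/517·5.6569·d; ‖Δx‖ = 0.0164
relative error = 0.0027
realised/bound (from unrounded values) ≈ 0.1067

0.0027
0.0256


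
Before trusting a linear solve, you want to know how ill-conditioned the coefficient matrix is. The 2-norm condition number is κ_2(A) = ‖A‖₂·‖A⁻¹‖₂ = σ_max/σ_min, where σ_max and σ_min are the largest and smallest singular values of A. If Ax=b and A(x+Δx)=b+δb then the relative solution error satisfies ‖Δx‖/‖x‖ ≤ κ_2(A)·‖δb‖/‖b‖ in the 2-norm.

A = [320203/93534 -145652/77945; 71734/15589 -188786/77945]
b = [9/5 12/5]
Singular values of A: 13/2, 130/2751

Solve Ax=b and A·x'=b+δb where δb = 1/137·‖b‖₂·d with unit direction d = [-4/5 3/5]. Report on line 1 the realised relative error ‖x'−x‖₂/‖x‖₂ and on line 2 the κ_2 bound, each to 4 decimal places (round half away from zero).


1.0040
1.0040

largest singular value 13/2, smallest 130/2751
κ_2(A) = (13/2) / (130/2751) = 137.5500
worst-case relative error ≤ 137.5500 × 1/137 = 1.0040
solve Ax = b  →  x = [0.4072 -0.2172]
‖b‖₂ = 3.0000 and ‖x‖₂ = 0.4615
re-solving with b+δb shifts x by Δx of norm 0.4634
realised ‖Δx‖/‖x‖ = 1.0040
so the bound is sharp here: realised error equals the bound


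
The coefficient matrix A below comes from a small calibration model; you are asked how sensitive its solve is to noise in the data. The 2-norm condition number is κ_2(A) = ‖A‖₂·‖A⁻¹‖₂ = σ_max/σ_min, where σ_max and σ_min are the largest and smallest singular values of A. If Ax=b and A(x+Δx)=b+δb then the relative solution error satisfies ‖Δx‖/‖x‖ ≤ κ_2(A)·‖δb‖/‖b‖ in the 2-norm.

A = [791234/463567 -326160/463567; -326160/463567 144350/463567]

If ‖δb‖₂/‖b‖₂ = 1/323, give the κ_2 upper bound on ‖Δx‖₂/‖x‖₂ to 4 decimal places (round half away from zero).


0.3397

form AᵀA = [4333914724/1271564281 -1805621760/1271564281; -1805621760/1271564281 752764900/1271564281] with trace 30098696/7524049 and determinant 10000/7524049
eigenvalues of AᵀA: λ = (tr ± √(tr²−4·det))/2 = 4, 2500/7524049
σ_max=√4=2, σ_min=√(2500/7524049)=(50/2743) → κ = 109.7200
worst-case relative error ≤ 109.7200 × 1/323 = 0.3397


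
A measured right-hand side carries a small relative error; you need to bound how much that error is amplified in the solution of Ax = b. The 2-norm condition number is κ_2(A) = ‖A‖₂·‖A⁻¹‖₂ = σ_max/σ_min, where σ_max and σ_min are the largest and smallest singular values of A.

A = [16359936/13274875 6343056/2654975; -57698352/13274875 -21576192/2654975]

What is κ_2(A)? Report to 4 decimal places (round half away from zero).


AᵀA = [338517395712/16585628825 126934843392/3317125765; 126934843392/3317125765 47601545472/663425153]; tr = 89915060736/975625225, det = 5308416/39025009
eigenvalues of AᵀA: λ = (tr ± √(tr²−4·det))/2 = 2304/25, 57600/39025009
κ = σ_max/σ_min = (48/5)/(240/6247) = 249.8800

249.8800
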